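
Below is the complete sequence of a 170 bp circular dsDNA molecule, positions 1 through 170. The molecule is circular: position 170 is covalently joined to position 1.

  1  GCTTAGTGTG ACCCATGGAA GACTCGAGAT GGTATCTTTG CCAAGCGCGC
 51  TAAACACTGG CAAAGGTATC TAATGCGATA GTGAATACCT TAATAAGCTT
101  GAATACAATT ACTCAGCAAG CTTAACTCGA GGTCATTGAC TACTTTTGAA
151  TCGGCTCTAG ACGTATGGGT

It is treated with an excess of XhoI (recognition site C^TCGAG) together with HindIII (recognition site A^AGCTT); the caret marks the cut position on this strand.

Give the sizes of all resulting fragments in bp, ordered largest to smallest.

72, 67, 23, 8 bp

XhoI sites (CTCGAG) start at positions 23, 126.
XhoI cuts after the first base of each site, so after positions 23, 126.
HindIII sites (AAGCTT) start at positions 95, 118.
HindIII cuts after the first base of each site, so after positions 95, 118.
Combined cut positions: 23, 95, 118, 126.
Circular molecule, 4 cuts → 4 fragments:
  24–95 → 72 bp
  96–118 → 23 bp
  119–126 → 8 bp
  127–170 then 1–23 → 44 + 23 = 67 bp
Sorted largest to smallest: 72, 67, 23, 8 bp.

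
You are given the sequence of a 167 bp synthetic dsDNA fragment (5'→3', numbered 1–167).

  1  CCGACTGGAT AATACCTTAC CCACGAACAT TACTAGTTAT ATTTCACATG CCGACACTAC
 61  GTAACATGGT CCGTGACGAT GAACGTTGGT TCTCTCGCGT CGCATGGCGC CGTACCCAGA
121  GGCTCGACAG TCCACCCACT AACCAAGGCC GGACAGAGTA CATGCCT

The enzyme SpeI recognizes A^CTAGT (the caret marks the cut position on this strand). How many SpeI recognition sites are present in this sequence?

1

ACTAGT occurs starting at position 32.
SpeI cuts at 1 site.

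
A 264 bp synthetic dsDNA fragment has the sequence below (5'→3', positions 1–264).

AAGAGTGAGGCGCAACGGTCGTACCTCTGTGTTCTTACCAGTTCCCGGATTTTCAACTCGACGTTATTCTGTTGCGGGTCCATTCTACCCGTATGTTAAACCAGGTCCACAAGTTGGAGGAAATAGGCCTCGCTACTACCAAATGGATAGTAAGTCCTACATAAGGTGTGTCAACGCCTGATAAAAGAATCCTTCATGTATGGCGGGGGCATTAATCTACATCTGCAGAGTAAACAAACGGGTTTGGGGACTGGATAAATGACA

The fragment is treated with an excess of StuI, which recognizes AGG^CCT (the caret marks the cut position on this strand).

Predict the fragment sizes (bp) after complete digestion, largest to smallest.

The StuI site (AGGCCT) starts at position 125.
StuI cuts after base 3 of each site, so after position 127.
Linear molecule, 1 cut → 2 fragments:
  1–127 → 127 bp
  128–264 → 137 bp
Sorted largest to smallest: 137, 127 bp.

137, 127 bp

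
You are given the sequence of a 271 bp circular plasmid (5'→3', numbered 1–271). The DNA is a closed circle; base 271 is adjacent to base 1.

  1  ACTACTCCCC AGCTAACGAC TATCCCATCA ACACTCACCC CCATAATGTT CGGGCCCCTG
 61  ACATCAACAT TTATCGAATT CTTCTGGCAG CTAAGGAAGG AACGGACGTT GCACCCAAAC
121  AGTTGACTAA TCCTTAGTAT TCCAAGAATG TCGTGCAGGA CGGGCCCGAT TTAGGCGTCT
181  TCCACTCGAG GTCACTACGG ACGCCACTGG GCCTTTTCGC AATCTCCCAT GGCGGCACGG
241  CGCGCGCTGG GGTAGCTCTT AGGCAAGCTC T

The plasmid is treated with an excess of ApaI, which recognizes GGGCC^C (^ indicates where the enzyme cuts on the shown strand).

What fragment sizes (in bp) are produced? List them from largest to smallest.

ApaI sites (GGGCCC) start at positions 52, 162.
ApaI cuts after base 5 of each site (before the last base), so after positions 56, 166.
Circular molecule, 2 cuts → 2 fragments:
  57–166 → 110 bp
  167–271 then 1–56 → 105 + 56 = 161 bp
Sorted largest to smallest: 161, 110 bp.

161, 110 bp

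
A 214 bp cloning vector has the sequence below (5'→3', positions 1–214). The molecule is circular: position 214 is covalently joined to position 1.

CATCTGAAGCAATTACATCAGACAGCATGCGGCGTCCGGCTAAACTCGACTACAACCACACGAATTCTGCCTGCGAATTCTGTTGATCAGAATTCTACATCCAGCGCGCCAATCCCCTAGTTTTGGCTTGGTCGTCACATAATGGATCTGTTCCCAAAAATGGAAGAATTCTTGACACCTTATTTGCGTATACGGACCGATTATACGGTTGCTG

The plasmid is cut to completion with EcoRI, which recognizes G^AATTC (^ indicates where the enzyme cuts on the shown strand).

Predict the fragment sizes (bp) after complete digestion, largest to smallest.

EcoRI sites (GAATTC) start at positions 62, 75, 90, 166.
EcoRI cuts after the first base of each site, so after positions 62, 75, 90, 166.
Circular molecule, 4 cuts → 4 fragments:
  63–75 → 13 bp
  76–90 → 15 bp
  91–166 → 76 bp
  167–214 then 1–62 → 48 + 62 = 110 bp
Sorted largest to smallest: 110, 76, 15, 13 bp.

110, 76, 15, 13 bp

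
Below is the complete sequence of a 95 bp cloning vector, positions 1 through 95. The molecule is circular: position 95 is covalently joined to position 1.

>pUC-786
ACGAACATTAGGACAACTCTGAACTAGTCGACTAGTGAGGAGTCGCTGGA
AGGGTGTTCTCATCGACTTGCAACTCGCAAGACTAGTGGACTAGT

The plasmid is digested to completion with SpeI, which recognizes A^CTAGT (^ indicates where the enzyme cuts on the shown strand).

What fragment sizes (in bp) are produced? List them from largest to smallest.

SpeI sites (ACTAGT) start at positions 23, 31, 82, 90.
SpeI cuts after the first base of each site, so after positions 23, 31, 82, 90.
Circular molecule, 4 cuts → 4 fragments:
  24–31 → 8 bp
  32–82 → 51 bp
  83–90 → 8 bp
  91–95 then 1–23 → 5 + 23 = 28 bp
Sorted largest to smallest: 51, 28, 8, 8 bp.

51, 28, 8, 8 bp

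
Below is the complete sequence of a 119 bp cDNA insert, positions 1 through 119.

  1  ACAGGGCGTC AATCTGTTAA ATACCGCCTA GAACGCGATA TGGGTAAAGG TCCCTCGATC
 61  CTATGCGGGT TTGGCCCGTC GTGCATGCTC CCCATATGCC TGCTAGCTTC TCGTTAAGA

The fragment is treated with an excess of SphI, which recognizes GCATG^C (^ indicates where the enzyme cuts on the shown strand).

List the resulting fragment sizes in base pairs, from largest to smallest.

The SphI site (GCATGC) starts at position 83.
SphI cuts after base 5 of each site (before the last base), so after position 87.
Linear molecule, 1 cut → 2 fragments:
  1–87 → 87 bp
  88–119 → 32 bp
Sorted largest to smallest: 87, 32 bp.

87, 32 bp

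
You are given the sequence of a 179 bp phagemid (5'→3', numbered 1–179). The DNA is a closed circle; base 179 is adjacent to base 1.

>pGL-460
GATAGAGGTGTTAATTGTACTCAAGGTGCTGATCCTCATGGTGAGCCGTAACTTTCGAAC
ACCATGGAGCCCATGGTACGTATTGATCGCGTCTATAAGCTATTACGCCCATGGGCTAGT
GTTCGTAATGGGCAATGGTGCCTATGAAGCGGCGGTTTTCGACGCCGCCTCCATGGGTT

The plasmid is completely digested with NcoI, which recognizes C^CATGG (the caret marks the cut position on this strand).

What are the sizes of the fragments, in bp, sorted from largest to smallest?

NcoI sites (CCATGG) start at positions 62, 71, 109, 171.
NcoI cuts after the first base of each site, so after positions 62, 71, 109, 171.
Circular molecule, 4 cuts → 4 fragments:
  63–71 → 9 bp
  72–109 → 38 bp
  110–171 → 62 bp
  172–179 then 1–62 → 8 + 62 = 70 bp
Sorted largest to smallest: 70, 62, 38, 9 bp.

70, 62, 38, 9 bp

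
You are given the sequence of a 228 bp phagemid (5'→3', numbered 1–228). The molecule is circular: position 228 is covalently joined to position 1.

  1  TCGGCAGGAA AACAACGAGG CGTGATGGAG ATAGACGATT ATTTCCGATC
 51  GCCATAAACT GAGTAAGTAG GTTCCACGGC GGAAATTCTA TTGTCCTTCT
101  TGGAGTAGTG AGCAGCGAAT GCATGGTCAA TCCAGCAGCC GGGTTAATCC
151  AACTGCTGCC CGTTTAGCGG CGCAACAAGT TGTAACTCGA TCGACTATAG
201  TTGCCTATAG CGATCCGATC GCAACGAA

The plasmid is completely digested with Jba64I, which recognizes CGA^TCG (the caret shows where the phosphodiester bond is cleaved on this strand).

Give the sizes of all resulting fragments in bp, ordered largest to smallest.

Jba64I sites (CGATCG) start at positions 46, 188, 216.
Jba64I cuts after base 3 of each site, so after positions 48, 190, 218.
Circular molecule, 3 cuts → 3 fragments:
  49–190 → 142 bp
  191–218 → 28 bp
  219–228 then 1–48 → 10 + 48 = 58 bp
Sorted largest to smallest: 142, 58, 28 bp.

142, 58, 28 bp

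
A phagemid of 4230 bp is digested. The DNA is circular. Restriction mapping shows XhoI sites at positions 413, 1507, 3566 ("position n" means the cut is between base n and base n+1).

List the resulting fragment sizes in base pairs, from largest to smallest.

2059, 1094, 1077 bp

Circular molecule, 3 cuts → 3 fragments:
  1507 − 413 = 1094 bp
  3566 − 1507 = 2059 bp
  wrap: 4230 − 3566 + 413 = 1077 bp
Sorted largest to smallest: 2059, 1094, 1077 bp.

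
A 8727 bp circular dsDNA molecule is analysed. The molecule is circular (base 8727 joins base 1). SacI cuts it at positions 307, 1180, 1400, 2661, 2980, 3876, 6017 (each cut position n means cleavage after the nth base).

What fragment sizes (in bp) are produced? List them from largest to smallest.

Circular molecule, 7 cuts → 7 fragments:
  1180 − 307 = 873 bp
  1400 − 1180 = 220 bp
  2661 − 1400 = 1261 bp
  2980 − 2661 = 319 bp
  3876 − 2980 = 896 bp
  6017 − 3876 = 2141 bp
  wrap: 8727 − 6017 + 307 = 3017 bp
Sorted largest to smallest: 3017, 2141, 1261, 896, 873, 319, 220 bp.

3017, 2141, 1261, 896, 873, 319, 220 bp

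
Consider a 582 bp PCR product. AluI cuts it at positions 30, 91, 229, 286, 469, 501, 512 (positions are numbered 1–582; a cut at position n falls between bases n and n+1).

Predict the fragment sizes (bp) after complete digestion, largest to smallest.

Linear molecule, 7 cuts → 8 fragments:
  30 − 0 = 30 bp
  91 − 30 = 61 bp
  229 − 91 = 138 bp
  286 − 229 = 57 bp
  469 − 286 = 183 bp
  501 − 469 = 32 bp
  512 − 501 = 11 bp
  582 − 512 = 70 bp
Sorted largest to smallest: 183, 138, 70, 61, 57, 32, 30, 11 bp.

183, 138, 70, 61, 57, 32, 30, 11 bp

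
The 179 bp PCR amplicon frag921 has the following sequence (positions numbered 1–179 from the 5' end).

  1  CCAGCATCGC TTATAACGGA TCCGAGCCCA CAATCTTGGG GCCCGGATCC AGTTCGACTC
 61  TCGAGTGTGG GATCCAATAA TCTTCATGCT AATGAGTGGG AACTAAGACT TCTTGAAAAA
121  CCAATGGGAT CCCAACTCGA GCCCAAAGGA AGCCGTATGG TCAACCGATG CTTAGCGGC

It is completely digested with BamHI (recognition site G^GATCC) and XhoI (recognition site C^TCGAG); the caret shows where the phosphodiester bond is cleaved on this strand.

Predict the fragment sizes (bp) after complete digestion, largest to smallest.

BamHI sites (GGATCC) start at positions 18, 45, 70, 127.
BamHI cuts after the first base of each site, so after positions 18, 45, 70, 127.
XhoI sites (CTCGAG) start at positions 60, 136.
XhoI cuts after the first base of each site, so after positions 60, 136.
Combined cut positions: 18, 45, 60, 70, 127, 136.
Linear molecule, 6 cuts → 7 fragments:
  1–18 → 18 bp
  19–45 → 27 bp
  46–60 → 15 bp
  61–70 → 10 bp
  71–127 → 57 bp
  128–136 → 9 bp
  137–179 → 43 bp
Sorted largest to smallest: 57, 43, 27, 18, 15, 10, 9 bp.

57, 43, 27, 18, 15, 10, 9 bp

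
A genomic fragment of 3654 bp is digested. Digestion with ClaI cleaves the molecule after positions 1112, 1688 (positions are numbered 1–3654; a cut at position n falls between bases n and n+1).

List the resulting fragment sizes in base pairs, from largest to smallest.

Linear molecule, 2 cuts → 3 fragments:
  1112 − 0 = 1112 bp
  1688 − 1112 = 576 bp
  3654 − 1688 = 1966 bp
Sorted largest to smallest: 1966, 1112, 576 bp.

1966, 1112, 576 bp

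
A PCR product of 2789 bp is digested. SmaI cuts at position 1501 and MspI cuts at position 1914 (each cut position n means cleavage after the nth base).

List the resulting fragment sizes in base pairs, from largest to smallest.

Combined cut positions (sorted): 1501, 1914.
Linear molecule, 2 cuts → 3 fragments:
  1501 − 0 = 1501 bp
  1914 − 1501 = 413 bp
  2789 − 1914 = 875 bp
Sorted largest to smallest: 1501, 875, 413 bp.

1501, 875, 413 bp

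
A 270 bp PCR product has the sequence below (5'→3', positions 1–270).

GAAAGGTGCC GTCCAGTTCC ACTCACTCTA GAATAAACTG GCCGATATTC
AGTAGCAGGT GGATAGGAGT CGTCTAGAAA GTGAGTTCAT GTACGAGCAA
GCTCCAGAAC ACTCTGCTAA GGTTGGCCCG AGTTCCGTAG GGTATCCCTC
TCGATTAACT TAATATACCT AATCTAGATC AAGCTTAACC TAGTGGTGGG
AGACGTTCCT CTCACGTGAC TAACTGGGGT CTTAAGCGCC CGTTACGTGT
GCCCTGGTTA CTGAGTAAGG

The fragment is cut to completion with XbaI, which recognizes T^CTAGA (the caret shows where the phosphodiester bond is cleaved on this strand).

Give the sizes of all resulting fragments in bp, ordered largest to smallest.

100, 97, 46, 27 bp

XbaI sites (TCTAGA) start at positions 27, 73, 173.
XbaI cuts after the first base of each site, so after positions 27, 73, 173.
Linear molecule, 3 cuts → 4 fragments:
  1–27 → 27 bp
  28–73 → 46 bp
  74–173 → 100 bp
  174–270 → 97 bp
Sorted largest to smallest: 100, 97, 46, 27 bp.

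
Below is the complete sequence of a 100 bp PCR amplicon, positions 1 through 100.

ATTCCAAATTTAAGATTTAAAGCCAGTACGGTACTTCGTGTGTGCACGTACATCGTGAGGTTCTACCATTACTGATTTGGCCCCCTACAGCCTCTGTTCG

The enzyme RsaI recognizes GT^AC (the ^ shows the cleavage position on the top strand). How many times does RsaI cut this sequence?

GTAC occurs starting at positions 26, 31, 48.
RsaI cuts at 3 sites.

3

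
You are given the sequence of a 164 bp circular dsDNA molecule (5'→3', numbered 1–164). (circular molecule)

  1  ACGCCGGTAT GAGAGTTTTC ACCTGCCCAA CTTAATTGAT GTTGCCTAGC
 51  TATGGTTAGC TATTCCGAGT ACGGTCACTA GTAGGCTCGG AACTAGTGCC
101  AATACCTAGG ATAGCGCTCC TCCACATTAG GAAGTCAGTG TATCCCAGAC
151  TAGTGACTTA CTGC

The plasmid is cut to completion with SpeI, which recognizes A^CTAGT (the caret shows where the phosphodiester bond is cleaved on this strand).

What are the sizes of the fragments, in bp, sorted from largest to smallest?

SpeI sites (ACTAGT) start at positions 77, 92, 149.
SpeI cuts after the first base of each site, so after positions 77, 92, 149.
Circular molecule, 3 cuts → 3 fragments:
  78–92 → 15 bp
  93–149 → 57 bp
  150–164 then 1–77 → 15 + 77 = 92 bp
Sorted largest to smallest: 92, 57, 15 bp.

92, 57, 15 bp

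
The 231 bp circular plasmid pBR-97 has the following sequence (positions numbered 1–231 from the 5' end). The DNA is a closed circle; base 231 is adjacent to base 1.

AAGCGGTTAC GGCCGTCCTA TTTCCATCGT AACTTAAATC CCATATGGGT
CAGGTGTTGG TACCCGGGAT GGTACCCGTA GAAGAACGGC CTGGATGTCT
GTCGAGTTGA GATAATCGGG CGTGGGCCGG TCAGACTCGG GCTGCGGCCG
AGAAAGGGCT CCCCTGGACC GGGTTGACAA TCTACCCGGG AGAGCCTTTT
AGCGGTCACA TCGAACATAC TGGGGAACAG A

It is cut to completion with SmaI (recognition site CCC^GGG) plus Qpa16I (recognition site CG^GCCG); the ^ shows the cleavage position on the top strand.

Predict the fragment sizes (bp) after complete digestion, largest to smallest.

81, 55, 54, 41 bp

SmaI sites (CCCGGG) start at positions 63, 185.
SmaI cuts after base 3 of each site, so after positions 65, 187.
Qpa16I sites (CGGCCG) start at positions 10, 145.
Qpa16I cuts after base 2 of each site, so after positions 11, 146.
Combined cut positions: 11, 65, 146, 187.
Circular molecule, 4 cuts → 4 fragments:
  12–65 → 54 bp
  66–146 → 81 bp
  147–187 → 41 bp
  188–231 then 1–11 → 44 + 11 = 55 bp
Sorted largest to smallest: 81, 55, 54, 41 bp.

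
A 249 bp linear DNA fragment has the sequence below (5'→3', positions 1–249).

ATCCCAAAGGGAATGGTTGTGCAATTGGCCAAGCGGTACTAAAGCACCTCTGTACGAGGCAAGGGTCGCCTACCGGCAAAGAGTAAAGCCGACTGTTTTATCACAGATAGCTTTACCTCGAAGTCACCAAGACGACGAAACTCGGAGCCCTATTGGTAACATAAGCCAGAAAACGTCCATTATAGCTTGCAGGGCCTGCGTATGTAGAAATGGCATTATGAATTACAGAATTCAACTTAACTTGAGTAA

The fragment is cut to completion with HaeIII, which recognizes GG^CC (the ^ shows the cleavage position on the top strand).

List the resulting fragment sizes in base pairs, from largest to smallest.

166, 55, 28 bp

HaeIII sites (GGCC) start at positions 27, 193.
HaeIII cuts after base 2 of each site, so after positions 28, 194.
Linear molecule, 2 cuts → 3 fragments:
  1–28 → 28 bp
  29–194 → 166 bp
  195–249 → 55 bp
Sorted largest to smallest: 166, 55, 28 bp.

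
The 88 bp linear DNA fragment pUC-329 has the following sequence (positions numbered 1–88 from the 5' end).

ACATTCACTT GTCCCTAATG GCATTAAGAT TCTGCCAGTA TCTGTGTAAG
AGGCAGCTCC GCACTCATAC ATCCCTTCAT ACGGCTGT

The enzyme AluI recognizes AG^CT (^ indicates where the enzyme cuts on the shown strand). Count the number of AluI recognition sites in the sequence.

AGCT occurs starting at position 55.
AluI cuts at 1 site.

1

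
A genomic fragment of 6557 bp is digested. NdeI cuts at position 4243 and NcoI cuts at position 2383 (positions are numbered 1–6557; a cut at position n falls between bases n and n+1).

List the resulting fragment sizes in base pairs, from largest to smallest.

Combined cut positions (sorted): 2383, 4243.
Linear molecule, 2 cuts → 3 fragments:
  2383 − 0 = 2383 bp
  4243 − 2383 = 1860 bp
  6557 − 4243 = 2314 bp
Sorted largest to smallest: 2383, 2314, 1860 bp.

2383, 2314, 1860 bp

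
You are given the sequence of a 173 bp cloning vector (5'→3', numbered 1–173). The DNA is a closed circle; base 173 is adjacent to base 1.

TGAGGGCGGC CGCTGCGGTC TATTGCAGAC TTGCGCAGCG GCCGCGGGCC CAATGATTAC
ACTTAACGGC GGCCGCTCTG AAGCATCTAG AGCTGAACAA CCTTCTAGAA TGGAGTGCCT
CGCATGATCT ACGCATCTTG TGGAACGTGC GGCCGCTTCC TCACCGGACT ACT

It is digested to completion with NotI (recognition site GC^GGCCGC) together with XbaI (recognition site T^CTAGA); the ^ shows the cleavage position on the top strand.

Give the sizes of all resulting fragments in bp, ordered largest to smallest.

NotI sites (GCGGCCGC) start at positions 6, 38, 69, 149.
NotI cuts after base 2 of each site, so after positions 7, 39, 70, 150.
XbaI sites (TCTAGA) start at positions 86, 104.
XbaI cuts after the first base of each site, so after positions 86, 104.
Combined cut positions: 7, 39, 70, 86, 104, 150.
Circular molecule, 6 cuts → 6 fragments:
  8–39 → 32 bp
  40–70 → 31 bp
  71–86 → 16 bp
  87–104 → 18 bp
  105–150 → 46 bp
  151–173 then 1–7 → 23 + 7 = 30 bp
Sorted largest to smallest: 46, 32, 31, 30, 18, 16 bp.

46, 32, 31, 30, 18, 16 bp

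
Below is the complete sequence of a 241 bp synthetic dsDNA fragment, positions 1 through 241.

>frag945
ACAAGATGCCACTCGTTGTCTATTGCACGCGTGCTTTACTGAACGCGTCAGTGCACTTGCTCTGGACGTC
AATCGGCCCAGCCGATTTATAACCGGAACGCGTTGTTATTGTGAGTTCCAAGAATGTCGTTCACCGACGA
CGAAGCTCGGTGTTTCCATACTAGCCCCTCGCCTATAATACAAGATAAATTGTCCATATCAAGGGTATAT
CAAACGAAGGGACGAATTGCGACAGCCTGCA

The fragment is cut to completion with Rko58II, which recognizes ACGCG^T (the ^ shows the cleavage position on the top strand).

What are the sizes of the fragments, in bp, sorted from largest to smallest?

139, 55, 31, 16 bp

Rko58II sites (ACGCGT) start at positions 27, 43, 98.
Rko58II cuts after base 5 of each site (before the last base), so after positions 31, 47, 102.
Linear molecule, 3 cuts → 4 fragments:
  1–31 → 31 bp
  32–47 → 16 bp
  48–102 → 55 bp
  103–241 → 139 bp
Sorted largest to smallest: 139, 55, 31, 16 bp.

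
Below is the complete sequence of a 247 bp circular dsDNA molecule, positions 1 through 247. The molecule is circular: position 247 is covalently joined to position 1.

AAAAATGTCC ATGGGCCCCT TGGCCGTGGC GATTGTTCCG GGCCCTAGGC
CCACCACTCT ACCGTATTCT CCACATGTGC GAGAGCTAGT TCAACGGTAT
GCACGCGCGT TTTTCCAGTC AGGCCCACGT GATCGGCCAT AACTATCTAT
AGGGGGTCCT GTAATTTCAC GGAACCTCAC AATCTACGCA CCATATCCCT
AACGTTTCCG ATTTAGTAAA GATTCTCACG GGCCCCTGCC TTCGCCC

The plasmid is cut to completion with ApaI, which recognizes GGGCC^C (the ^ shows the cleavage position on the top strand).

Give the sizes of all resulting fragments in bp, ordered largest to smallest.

ApaI sites (GGGCCC) start at positions 13, 40, 230.
ApaI cuts after base 5 of each site (before the last base), so after positions 17, 44, 234.
Circular molecule, 3 cuts → 3 fragments:
  18–44 → 27 bp
  45–234 → 190 bp
  235–247 then 1–17 → 13 + 17 = 30 bp
Sorted largest to smallest: 190, 30, 27 bp.

190, 30, 27 bp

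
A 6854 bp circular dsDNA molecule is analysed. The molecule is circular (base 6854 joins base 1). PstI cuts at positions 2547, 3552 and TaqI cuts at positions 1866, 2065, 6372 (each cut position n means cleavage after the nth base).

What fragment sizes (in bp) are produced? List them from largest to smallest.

2820, 2348, 1005, 482, 199 bp

Combined cut positions (sorted): 1866, 2065, 2547, 3552, 6372.
Circular molecule, 5 cuts → 5 fragments:
  2065 − 1866 = 199 bp
  2547 − 2065 = 482 bp
  3552 − 2547 = 1005 bp
  6372 − 3552 = 2820 bp
  wrap: 6854 − 6372 + 1866 = 2348 bp
Sorted largest to smallest: 2820, 2348, 1005, 482, 199 bp.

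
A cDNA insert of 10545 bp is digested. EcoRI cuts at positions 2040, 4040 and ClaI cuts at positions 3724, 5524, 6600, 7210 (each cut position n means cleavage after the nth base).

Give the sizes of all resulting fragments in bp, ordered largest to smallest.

3335, 2040, 1684, 1484, 1076, 610, 316 bp

Combined cut positions (sorted): 2040, 3724, 4040, 5524, 6600, 7210.
Linear molecule, 6 cuts → 7 fragments:
  2040 − 0 = 2040 bp
  3724 − 2040 = 1684 bp
  4040 − 3724 = 316 bp
  5524 − 4040 = 1484 bp
  6600 − 5524 = 1076 bp
  7210 − 6600 = 610 bp
  10545 − 7210 = 3335 bp
Sorted largest to smallest: 3335, 2040, 1684, 1484, 1076, 610, 316 bp.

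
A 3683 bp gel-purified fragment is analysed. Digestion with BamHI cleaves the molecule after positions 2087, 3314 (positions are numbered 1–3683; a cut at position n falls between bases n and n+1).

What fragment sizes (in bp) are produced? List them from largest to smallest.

2087, 1227, 369 bp

Linear molecule, 2 cuts → 3 fragments:
  2087 − 0 = 2087 bp
  3314 − 2087 = 1227 bp
  3683 − 3314 = 369 bp
Sorted largest to smallest: 2087, 1227, 369 bp.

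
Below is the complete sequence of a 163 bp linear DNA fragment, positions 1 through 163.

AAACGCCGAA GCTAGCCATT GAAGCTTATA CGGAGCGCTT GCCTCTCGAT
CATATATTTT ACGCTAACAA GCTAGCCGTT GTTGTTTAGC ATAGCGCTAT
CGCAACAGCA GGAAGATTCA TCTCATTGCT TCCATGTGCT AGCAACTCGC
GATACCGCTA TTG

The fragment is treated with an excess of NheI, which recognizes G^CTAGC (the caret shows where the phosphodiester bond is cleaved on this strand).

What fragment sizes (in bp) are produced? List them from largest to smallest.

67, 60, 25, 11 bp

NheI sites (GCTAGC) start at positions 11, 71, 138.
NheI cuts after the first base of each site, so after positions 11, 71, 138.
Linear molecule, 3 cuts → 4 fragments:
  1–11 → 11 bp
  12–71 → 60 bp
  72–138 → 67 bp
  139–163 → 25 bp
Sorted largest to smallest: 67, 60, 25, 11 bp.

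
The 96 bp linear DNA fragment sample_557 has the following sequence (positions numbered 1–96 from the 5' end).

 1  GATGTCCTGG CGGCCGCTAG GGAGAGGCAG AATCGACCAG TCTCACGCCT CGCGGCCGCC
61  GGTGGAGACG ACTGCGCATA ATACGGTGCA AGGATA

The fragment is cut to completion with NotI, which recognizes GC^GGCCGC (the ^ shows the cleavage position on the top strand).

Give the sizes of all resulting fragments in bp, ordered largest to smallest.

NotI sites (GCGGCCGC) start at positions 10, 52.
NotI cuts after base 2 of each site, so after positions 11, 53.
Linear molecule, 2 cuts → 3 fragments:
  1–11 → 11 bp
  12–53 → 42 bp
  54–96 → 43 bp
Sorted largest to smallest: 43, 42, 11 bp.

43, 42, 11 bp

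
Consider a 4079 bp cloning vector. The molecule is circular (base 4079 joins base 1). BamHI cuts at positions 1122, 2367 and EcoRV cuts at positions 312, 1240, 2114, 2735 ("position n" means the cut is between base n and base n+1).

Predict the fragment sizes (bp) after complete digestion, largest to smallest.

Combined cut positions (sorted): 312, 1122, 1240, 2114, 2367, 2735.
Circular molecule, 6 cuts → 6 fragments:
  1122 − 312 = 810 bp
  1240 − 1122 = 118 bp
  2114 − 1240 = 874 bp
  2367 − 2114 = 253 bp
  2735 − 2367 = 368 bp
  wrap: 4079 − 2735 + 312 = 1656 bp
Sorted largest to smallest: 1656, 874, 810, 368, 253, 118 bp.

1656, 874, 810, 368, 253, 118 bp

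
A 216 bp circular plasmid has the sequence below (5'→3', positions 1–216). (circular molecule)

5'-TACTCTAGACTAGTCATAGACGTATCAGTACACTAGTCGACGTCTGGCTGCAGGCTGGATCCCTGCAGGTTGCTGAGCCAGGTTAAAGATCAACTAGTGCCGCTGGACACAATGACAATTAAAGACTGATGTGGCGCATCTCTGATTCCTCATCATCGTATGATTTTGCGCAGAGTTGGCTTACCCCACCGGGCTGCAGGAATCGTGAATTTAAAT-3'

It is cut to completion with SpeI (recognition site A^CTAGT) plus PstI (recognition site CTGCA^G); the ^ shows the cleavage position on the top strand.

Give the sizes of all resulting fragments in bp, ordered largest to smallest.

105, 27, 26, 23, 20, 15 bp

SpeI sites (ACTAGT) start at positions 9, 32, 93.
SpeI cuts after the first base of each site, so after positions 9, 32, 93.
PstI sites (CTGCAG) start at positions 48, 63, 194.
PstI cuts after base 5 of each site (before the last base), so after positions 52, 67, 198.
Combined cut positions: 9, 32, 52, 67, 93, 198.
Circular molecule, 6 cuts → 6 fragments:
  10–32 → 23 bp
  33–52 → 20 bp
  53–67 → 15 bp
  68–93 → 26 bp
  94–198 → 105 bp
  199–216 then 1–9 → 18 + 9 = 27 bp
Sorted largest to smallest: 105, 27, 26, 23, 20, 15 bp.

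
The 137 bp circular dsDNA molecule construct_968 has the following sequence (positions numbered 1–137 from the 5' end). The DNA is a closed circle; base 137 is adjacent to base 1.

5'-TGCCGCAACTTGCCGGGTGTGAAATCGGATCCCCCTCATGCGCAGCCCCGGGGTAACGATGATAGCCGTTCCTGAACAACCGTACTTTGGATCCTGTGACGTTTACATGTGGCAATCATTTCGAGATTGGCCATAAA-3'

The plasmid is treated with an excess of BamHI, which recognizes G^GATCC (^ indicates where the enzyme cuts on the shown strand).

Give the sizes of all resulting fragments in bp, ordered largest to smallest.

75, 62 bp

BamHI sites (GGATCC) start at positions 27, 89.
BamHI cuts after the first base of each site, so after positions 27, 89.
Circular molecule, 2 cuts → 2 fragments:
  28–89 → 62 bp
  90–137 then 1–27 → 48 + 27 = 75 bp
Sorted largest to smallest: 75, 62 bp.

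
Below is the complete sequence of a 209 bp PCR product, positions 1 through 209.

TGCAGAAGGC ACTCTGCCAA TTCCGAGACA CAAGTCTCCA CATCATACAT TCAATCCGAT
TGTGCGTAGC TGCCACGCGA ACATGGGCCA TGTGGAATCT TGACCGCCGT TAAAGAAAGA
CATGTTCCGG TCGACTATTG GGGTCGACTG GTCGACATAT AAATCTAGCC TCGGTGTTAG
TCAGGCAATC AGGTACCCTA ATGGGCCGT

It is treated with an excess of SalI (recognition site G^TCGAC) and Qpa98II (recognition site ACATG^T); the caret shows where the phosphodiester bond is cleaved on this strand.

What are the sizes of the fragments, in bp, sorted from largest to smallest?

124, 58, 13, 8, 6 bp

SalI sites (GTCGAC) start at positions 130, 143, 151.
SalI cuts after the first base of each site, so after positions 130, 143, 151.
The Qpa98II site (ACATGT) starts at position 120.
Qpa98II cuts after base 5 of each site (before the last base), so after position 124.
Combined cut positions: 124, 130, 143, 151.
Linear molecule, 4 cuts → 5 fragments:
  1–124 → 124 bp
  125–130 → 6 bp
  131–143 → 13 bp
  144–151 → 8 bp
  152–209 → 58 bp
Sorted largest to smallest: 124, 58, 13, 8, 6 bp.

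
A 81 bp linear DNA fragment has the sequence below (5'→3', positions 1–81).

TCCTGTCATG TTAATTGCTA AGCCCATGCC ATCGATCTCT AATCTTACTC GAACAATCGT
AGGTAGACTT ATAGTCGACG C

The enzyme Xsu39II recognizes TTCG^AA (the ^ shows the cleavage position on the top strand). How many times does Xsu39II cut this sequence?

0

No occurrence of TTCGAA is present in the sequence.
Xsu39II does not cut: 0 sites.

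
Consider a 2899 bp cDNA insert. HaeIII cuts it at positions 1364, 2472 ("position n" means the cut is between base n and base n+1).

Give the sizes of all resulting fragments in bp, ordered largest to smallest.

1364, 1108, 427 bp

Linear molecule, 2 cuts → 3 fragments:
  1364 − 0 = 1364 bp
  2472 − 1364 = 1108 bp
  2899 − 2472 = 427 bp
Sorted largest to smallest: 1364, 1108, 427 bp.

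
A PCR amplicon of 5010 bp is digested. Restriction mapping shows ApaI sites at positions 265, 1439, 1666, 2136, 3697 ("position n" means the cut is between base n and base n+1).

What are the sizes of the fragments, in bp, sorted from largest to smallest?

Linear molecule, 5 cuts → 6 fragments:
  265 − 0 = 265 bp
  1439 − 265 = 1174 bp
  1666 − 1439 = 227 bp
  2136 − 1666 = 470 bp
  3697 − 2136 = 1561 bp
  5010 − 3697 = 1313 bp
Sorted largest to smallest: 1561, 1313, 1174, 470, 265, 227 bp.

1561, 1313, 1174, 470, 265, 227 bp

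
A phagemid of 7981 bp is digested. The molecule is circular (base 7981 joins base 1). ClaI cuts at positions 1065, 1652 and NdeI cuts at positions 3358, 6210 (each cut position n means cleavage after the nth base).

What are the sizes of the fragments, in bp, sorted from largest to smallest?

Combined cut positions (sorted): 1065, 1652, 3358, 6210.
Circular molecule, 4 cuts → 4 fragments:
  1652 − 1065 = 587 bp
  3358 − 1652 = 1706 bp
  6210 − 3358 = 2852 bp
  wrap: 7981 − 6210 + 1065 = 2836 bp
Sorted largest to smallest: 2852, 2836, 1706, 587 bp.

2852, 2836, 1706, 587 bp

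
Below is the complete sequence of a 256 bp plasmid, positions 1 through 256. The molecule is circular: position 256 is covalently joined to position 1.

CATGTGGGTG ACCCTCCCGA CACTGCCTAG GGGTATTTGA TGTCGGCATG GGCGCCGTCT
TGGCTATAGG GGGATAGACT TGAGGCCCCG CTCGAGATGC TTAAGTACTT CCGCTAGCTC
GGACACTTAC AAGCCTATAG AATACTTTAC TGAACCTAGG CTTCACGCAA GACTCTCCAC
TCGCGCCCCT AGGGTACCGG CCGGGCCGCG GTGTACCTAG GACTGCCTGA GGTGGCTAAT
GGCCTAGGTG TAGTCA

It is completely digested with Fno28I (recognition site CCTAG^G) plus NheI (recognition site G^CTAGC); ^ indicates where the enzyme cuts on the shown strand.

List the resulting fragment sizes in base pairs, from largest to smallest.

83, 46, 39, 33, 28, 27 bp

Fno28I sites (CCTAGG) start at positions 26, 155, 188, 216, 243.
Fno28I cuts after base 5 of each site (before the last base), so after positions 30, 159, 192, 220, 247.
The NheI site (GCTAGC) starts at position 113.
NheI cuts after the first base of each site, so after position 113.
Combined cut positions: 30, 113, 159, 192, 220, 247.
Circular molecule, 6 cuts → 6 fragments:
  31–113 → 83 bp
  114–159 → 46 bp
  160–192 → 33 bp
  193–220 → 28 bp
  221–247 → 27 bp
  248–256 then 1–30 → 9 + 30 = 39 bp
Sorted largest to smallest: 83, 46, 39, 33, 28, 27 bp.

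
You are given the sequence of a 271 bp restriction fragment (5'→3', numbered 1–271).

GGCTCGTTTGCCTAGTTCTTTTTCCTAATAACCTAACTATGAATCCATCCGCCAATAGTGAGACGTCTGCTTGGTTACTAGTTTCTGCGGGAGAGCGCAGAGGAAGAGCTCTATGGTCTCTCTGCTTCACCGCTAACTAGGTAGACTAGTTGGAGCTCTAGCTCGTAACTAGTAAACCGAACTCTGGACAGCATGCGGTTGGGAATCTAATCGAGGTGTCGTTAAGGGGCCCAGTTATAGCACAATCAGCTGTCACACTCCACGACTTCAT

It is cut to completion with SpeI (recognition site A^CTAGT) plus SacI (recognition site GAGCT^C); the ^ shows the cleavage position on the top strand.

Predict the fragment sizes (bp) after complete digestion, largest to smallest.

SpeI sites (ACTAGT) start at positions 77, 145, 168.
SpeI cuts after the first base of each site, so after positions 77, 145, 168.
SacI sites (GAGCTC) start at positions 106, 153.
SacI cuts after base 5 of each site (before the last base), so after positions 110, 157.
Combined cut positions: 77, 110, 145, 157, 168.
Linear molecule, 5 cuts → 6 fragments:
  1–77 → 77 bp
  78–110 → 33 bp
  111–145 → 35 bp
  146–157 → 12 bp
  158–168 → 11 bp
  169–271 → 103 bp
Sorted largest to smallest: 103, 77, 35, 33, 12, 11 bp.

103, 77, 35, 33, 12, 11 bp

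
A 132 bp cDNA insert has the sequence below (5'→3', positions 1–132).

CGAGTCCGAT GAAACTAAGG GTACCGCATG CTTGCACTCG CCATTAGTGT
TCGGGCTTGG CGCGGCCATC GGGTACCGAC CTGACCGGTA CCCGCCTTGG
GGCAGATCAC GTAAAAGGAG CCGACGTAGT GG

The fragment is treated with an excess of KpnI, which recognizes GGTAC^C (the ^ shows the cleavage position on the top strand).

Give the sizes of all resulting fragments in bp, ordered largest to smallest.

52, 41, 24, 15 bp

KpnI sites (GGTACC) start at positions 20, 72, 87.
KpnI cuts after base 5 of each site (before the last base), so after positions 24, 76, 91.
Linear molecule, 3 cuts → 4 fragments:
  1–24 → 24 bp
  25–76 → 52 bp
  77–91 → 15 bp
  92–132 → 41 bp
Sorted largest to smallest: 52, 41, 24, 15 bp.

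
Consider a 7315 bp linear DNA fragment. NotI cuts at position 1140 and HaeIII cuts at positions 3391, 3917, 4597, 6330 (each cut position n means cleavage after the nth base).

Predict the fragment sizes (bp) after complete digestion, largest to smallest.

Combined cut positions (sorted): 1140, 3391, 3917, 4597, 6330.
Linear molecule, 5 cuts → 6 fragments:
  1140 − 0 = 1140 bp
  3391 − 1140 = 2251 bp
  3917 − 3391 = 526 bp
  4597 − 3917 = 680 bp
  6330 − 4597 = 1733 bp
  7315 − 6330 = 985 bp
Sorted largest to smallest: 2251, 1733, 1140, 985, 680, 526 bp.

2251, 1733, 1140, 985, 680, 526 bp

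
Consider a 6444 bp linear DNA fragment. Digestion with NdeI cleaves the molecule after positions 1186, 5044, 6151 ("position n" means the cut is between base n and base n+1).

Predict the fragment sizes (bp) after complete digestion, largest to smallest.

3858, 1186, 1107, 293 bp

Linear molecule, 3 cuts → 4 fragments:
  1186 − 0 = 1186 bp
  5044 − 1186 = 3858 bp
  6151 − 5044 = 1107 bp
  6444 − 6151 = 293 bp
Sorted largest to smallest: 3858, 1186, 1107, 293 bp.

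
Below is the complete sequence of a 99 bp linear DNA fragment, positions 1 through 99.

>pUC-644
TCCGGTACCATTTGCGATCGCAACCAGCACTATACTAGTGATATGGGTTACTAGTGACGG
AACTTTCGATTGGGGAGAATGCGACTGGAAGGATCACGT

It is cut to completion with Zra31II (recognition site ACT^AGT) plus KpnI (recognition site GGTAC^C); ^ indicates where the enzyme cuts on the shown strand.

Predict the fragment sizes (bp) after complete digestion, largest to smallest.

47, 28, 16, 8 bp

Zra31II sites (ACTAGT) start at positions 34, 50.
Zra31II cuts after base 3 of each site, so after positions 36, 52.
The KpnI site (GGTACC) starts at position 4.
KpnI cuts after base 5 of each site (before the last base), so after position 8.
Combined cut positions: 8, 36, 52.
Linear molecule, 3 cuts → 4 fragments:
  1–8 → 8 bp
  9–36 → 28 bp
  37–52 → 16 bp
  53–99 → 47 bp
Sorted largest to smallest: 47, 28, 16, 8 bp.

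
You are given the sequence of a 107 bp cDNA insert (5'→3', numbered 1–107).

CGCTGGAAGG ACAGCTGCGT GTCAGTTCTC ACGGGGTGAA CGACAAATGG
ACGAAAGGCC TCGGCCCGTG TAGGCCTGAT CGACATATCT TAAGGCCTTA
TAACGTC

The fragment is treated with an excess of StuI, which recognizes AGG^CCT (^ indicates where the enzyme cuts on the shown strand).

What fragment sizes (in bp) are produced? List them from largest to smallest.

58, 21, 16, 12 bp

StuI sites (AGGCCT) start at positions 56, 72, 93.
StuI cuts after base 3 of each site, so after positions 58, 74, 95.
Linear molecule, 3 cuts → 4 fragments:
  1–58 → 58 bp
  59–74 → 16 bp
  75–95 → 21 bp
  96–107 → 12 bp
Sorted largest to smallest: 58, 21, 16, 12 bp.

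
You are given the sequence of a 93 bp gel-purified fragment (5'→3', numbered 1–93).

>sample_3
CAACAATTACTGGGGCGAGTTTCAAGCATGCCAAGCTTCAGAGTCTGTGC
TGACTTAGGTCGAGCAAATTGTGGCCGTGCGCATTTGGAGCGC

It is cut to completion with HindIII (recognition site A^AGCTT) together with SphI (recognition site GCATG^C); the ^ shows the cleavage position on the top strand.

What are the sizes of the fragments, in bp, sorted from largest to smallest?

The HindIII site (AAGCTT) starts at position 33.
HindIII cuts after the first base of each site, so after position 33.
The SphI site (GCATGC) starts at position 26.
SphI cuts after base 5 of each site (before the last base), so after position 30.
Combined cut positions: 30, 33.
Linear molecule, 2 cuts → 3 fragments:
  1–30 → 30 bp
  31–33 → 3 bp
  34–93 → 60 bp
Sorted largest to smallest: 60, 30, 3 bp.

60, 30, 3 bp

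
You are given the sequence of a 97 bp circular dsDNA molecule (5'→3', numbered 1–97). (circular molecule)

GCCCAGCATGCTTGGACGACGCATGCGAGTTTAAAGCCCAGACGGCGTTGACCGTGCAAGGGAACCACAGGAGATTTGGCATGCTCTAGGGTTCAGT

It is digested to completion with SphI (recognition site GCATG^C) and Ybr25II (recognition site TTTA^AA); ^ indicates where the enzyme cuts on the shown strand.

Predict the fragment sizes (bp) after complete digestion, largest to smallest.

50, 24, 15, 8 bp

SphI sites (GCATGC) start at positions 6, 21, 79.
SphI cuts after base 5 of each site (before the last base), so after positions 10, 25, 83.
The Ybr25II site (TTTAAA) starts at position 30.
Ybr25II cuts after base 4 of each site, so after position 33.
Combined cut positions: 10, 25, 33, 83.
Circular molecule, 4 cuts → 4 fragments:
  11–25 → 15 bp
  26–33 → 8 bp
  34–83 → 50 bp
  84–97 then 1–10 → 14 + 10 = 24 bp
Sorted largest to smallest: 50, 24, 15, 8 bp.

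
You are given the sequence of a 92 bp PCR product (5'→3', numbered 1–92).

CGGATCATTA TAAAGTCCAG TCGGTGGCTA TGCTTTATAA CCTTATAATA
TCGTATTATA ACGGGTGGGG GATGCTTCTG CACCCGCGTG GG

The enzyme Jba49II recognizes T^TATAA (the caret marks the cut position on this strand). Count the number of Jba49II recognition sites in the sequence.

4

TTATAA occurs starting at positions 8, 35, 43, 56.
Jba49II cuts at 4 sites.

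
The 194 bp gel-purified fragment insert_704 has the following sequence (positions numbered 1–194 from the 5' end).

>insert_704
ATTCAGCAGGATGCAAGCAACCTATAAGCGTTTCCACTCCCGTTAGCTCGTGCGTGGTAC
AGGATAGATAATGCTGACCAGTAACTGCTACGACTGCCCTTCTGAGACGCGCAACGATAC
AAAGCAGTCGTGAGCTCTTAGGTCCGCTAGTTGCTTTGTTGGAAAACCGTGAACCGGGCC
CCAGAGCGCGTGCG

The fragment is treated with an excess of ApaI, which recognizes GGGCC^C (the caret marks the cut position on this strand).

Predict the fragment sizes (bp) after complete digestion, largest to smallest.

180, 14 bp

The ApaI site (GGGCCC) starts at position 176.
ApaI cuts after base 5 of each site (before the last base), so after position 180.
Linear molecule, 1 cut → 2 fragments:
  1–180 → 180 bp
  181–194 → 14 bp
Sorted largest to smallest: 180, 14 bp.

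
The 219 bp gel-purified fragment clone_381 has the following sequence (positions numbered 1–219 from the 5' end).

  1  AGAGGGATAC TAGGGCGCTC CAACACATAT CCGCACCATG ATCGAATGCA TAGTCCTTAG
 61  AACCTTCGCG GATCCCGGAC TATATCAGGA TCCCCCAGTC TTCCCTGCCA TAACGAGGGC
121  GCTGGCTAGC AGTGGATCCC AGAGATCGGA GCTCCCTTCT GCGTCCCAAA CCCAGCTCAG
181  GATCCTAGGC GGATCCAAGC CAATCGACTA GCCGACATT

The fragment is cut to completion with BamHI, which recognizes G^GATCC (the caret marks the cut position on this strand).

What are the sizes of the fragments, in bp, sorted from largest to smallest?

70, 46, 46, 28, 18, 11 bp

BamHI sites (GGATCC) start at positions 70, 88, 134, 180, 191.
BamHI cuts after the first base of each site, so after positions 70, 88, 134, 180, 191.
Linear molecule, 5 cuts → 6 fragments:
  1–70 → 70 bp
  71–88 → 18 bp
  89–134 → 46 bp
  135–180 → 46 bp
  181–191 → 11 bp
  192–219 → 28 bp
Sorted largest to smallest: 70, 46, 46, 28, 18, 11 bp.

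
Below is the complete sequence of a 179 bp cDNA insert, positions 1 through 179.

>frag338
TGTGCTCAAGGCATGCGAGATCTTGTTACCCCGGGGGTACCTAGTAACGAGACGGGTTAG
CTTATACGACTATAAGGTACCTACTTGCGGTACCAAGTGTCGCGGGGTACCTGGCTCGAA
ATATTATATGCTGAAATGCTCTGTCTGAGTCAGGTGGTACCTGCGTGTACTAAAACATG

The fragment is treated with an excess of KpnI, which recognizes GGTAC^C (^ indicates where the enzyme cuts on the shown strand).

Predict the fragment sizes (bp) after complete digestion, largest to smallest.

KpnI sites (GGTACC) start at positions 36, 76, 89, 106, 156.
KpnI cuts after base 5 of each site (before the last base), so after positions 40, 80, 93, 110, 160.
Linear molecule, 5 cuts → 6 fragments:
  1–40 → 40 bp
  41–80 → 40 bp
  81–93 → 13 bp
  94–110 → 17 bp
  111–160 → 50 bp
  161–179 → 19 bp
Sorted largest to smallest: 50, 40, 40, 19, 17, 13 bp.

50, 40, 40, 19, 17, 13 bp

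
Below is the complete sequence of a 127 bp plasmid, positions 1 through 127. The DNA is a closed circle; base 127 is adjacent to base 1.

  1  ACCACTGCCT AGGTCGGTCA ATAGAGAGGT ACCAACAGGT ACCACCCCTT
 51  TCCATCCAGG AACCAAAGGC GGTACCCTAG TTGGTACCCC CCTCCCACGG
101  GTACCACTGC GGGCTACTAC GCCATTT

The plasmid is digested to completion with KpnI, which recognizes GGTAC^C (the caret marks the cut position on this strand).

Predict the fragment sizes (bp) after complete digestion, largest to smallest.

55, 33, 17, 12, 10 bp

KpnI sites (GGTACC) start at positions 28, 38, 71, 83, 100.
KpnI cuts after base 5 of each site (before the last base), so after positions 32, 42, 75, 87, 104.
Circular molecule, 5 cuts → 5 fragments:
  33–42 → 10 bp
  43–75 → 33 bp
  76–87 → 12 bp
  88–104 → 17 bp
  105–127 then 1–32 → 23 + 32 = 55 bp
Sorted largest to smallest: 55, 33, 17, 12, 10 bp.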